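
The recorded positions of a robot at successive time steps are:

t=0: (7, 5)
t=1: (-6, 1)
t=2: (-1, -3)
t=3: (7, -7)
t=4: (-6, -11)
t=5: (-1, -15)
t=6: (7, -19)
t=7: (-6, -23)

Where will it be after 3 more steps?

The first coordinate repeats the cycle [7, -6, -1] with period 3; step 10 mod 3 = 1, giving -6.
The second coordinate changes by -4 each step, so at step 10 it is 5 + 10·(-4) = -35.

(-6, -35)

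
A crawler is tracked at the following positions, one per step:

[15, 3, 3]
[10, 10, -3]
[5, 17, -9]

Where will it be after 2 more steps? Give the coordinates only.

The position changes by [-5, +7, -6] every step.
step 3: [5, 17, -9] + [-5, +7, -6] → [0, 24, -15]
step 4: [0, 24, -15] + [-5, +7, -6] → [-5, 31, -21]

[-5, 31, -21]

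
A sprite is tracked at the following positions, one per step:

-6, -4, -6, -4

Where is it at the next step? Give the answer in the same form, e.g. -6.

-6

Consecutive displacements +2, -2, +2 scale by a factor of -1 each step.
step 4: -4 − 2 → -6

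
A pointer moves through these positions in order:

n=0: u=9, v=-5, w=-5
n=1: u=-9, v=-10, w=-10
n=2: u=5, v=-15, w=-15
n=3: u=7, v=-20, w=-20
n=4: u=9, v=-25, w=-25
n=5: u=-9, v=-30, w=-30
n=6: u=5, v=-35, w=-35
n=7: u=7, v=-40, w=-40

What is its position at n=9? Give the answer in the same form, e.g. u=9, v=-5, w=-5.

U: cycles through 9, -9, 5, 7 every 4 steps. Step 9 lands at position 1 of the cycle → -9.
V: linear, -5 per step → -50 at step 9.
W: linear, -5 per step → -50 at step 9.

u=-9, v=-50, w=-50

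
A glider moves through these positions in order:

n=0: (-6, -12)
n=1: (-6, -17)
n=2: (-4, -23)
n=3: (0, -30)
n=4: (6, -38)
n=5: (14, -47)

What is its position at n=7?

(36, -68)

First differences are (+0, -5), (+2, -6), (+4, -7), (+6, -8), (+8, -9); their common second difference is (+2, -1) (constant acceleration).
step 6: (14, -47) + (+10, -10) → (24, -57)
step 7: (24, -57) + (+12, -11) → (36, -68)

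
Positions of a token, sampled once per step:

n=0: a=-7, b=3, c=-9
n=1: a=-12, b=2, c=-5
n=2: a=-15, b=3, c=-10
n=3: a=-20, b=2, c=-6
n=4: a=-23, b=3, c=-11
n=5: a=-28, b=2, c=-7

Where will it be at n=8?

a=-39, b=3, c=-13

Differencing gives (-5,-1,+4), (-3,+1,-5), (-5,-1,+4), (-3,+1,-5), (-5,-1,+4). This is the pattern (-5,-1,+4), (-3,+1,-5) repeated.
step 6: apply (-3,+1,-5) → a=-31, b=3, c=-12
step 7: apply (-5,-1,+4) → a=-36, b=2, c=-8
step 8: apply (-3,+1,-5) → a=-39, b=3, c=-13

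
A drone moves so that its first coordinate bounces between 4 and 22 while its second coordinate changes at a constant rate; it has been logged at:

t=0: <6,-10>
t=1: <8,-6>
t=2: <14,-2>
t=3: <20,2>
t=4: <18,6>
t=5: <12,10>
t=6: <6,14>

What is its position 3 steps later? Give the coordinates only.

The first coordinate reflects between 4 and 22, moving 6 per step.
  step 7: 6 → 8
  step 8: 8 → 14
  step 9: 14 → 20
The second coordinate changes by +4 each step: at step 9 it is 26.

<20,26>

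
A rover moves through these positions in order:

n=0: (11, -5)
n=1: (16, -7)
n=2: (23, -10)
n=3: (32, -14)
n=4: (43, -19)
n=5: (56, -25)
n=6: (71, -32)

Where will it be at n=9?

(128, -59)

Taking differences between consecutive positions: (+5, -2), (+7, -3), (+9, -4), (+11, -5), (+13, -6), (+15, -7). These grow by (+2, -1) each step.
step 7: (71, -32) + (+17, -8) → (88, -40)
step 8: (88, -40) + (+19, -9) → (107, -49)
step 9: (107, -49) + (+21, -10) → (128, -59)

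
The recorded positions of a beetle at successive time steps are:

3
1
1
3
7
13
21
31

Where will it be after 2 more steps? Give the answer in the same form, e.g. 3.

57

First differences are -2, +0, +2, +4, +6, +8, +10; their common second difference is +2 (constant acceleration).
step 8: 31 + 12 → 43
step 9: 43 + 14 → 57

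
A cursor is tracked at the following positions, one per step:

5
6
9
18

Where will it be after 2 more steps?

126

The jumps are +1, +3, +9 — a geometric progression with ratio 3.
step 4: 18 + 27 → 45
step 5: 45 + 81 → 126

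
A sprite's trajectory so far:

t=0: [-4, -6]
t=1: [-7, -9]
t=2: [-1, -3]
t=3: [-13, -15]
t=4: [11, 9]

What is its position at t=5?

[-37, -39]

Consecutive displacements [-3, -3], [+6, +6], [-12, -12], [+24, +24] scale by a factor of -2 each step.
step 5: [11, 9] + [-48, -48] → [-37, -39]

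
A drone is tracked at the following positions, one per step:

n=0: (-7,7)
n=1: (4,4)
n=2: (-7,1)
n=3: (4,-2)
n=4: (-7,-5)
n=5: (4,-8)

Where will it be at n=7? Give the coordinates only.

The first coordinate repeats the cycle [-7, 4] with period 2; step 7 mod 2 = 1, giving 4.
The second coordinate changes by -3 each step, so at step 7 it is 7 + 7·(-3) = -14.

(4,-14)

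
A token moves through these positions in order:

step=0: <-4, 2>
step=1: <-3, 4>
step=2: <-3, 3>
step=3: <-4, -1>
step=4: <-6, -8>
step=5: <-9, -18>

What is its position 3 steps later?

Successive displacements: <+1, +2>, <+0, -1>, <-1, -4>, <-2, -7>, <-3, -10> — each changes by <-1, -3>.
step 6: <-9, -18> + <-4, -13> → <-13, -31>
step 7: <-13, -31> + <-5, -16> → <-18, -47>
step 8: <-18, -47> + <-6, -19> → <-24, -66>

<-24, -66>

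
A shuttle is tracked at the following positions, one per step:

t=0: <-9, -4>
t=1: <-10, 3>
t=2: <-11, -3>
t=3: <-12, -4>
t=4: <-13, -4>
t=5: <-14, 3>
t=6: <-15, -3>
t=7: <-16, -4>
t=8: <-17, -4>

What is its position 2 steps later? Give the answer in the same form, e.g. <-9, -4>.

First: linear, -1 per step → -19 at step 10.
Second: cycles through -4, 3, -3, -4 every 4 steps. Step 10 lands at position 2 of the cycle → -3.

<-19, -3>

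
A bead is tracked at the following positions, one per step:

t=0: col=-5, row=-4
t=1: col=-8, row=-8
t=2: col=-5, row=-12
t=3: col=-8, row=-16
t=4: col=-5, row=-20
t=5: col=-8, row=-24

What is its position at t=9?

The col coordinate repeats the cycle [-5, -8] with period 2; step 9 mod 2 = 1, giving -8.
The row coordinate changes by -4 each step, so at step 9 it is -4 + 9·(-4) = -40.

col=-8, row=-40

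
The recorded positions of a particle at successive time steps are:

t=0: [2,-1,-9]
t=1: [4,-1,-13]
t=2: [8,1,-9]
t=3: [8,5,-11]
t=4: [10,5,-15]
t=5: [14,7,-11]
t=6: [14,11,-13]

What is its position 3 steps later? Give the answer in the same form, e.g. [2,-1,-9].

[20,17,-15]

The moves between consecutive positions are [+2,+0,-4], [+4,+2,+4], [+0,+4,-2], [+2,+0,-4], [+4,+2,+4], [+0,+4,-2]; they repeat the 3-cycle [[+2,+0,-4], [+4,+2,+4], [+0,+4,-2]].
step 7: apply [+2,+0,-4] → [16,11,-17]
step 8: apply [+4,+2,+4] → [20,13,-13]
step 9: apply [+0,+4,-2] → [20,17,-15]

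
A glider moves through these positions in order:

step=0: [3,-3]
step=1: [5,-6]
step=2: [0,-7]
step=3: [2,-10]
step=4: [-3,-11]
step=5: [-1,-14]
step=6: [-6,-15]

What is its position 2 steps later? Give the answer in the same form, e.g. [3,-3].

[-9,-19]

Differencing gives [+2,-3], [-5,-1], [+2,-3], [-5,-1], [+2,-3], [-5,-1]. This is the pattern [+2,-3], [-5,-1] repeated.
step 7: apply [+2,-3] → [-4,-18]
step 8: apply [-5,-1] → [-9,-19]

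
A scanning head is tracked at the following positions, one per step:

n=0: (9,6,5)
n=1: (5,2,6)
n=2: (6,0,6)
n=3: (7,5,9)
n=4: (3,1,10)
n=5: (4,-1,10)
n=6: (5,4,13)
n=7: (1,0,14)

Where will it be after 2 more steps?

Step-to-step displacements: (-4,-4,+1), (+1,-2,+0), (+1,+5,+3), (-4,-4,+1), (+1,-2,+0), (+1,+5,+3), (-4,-4,+1) — a repeating cycle of length 3.
step 8: apply (+1,-2,+0) → (2,-2,14)
step 9: apply (+1,+5,+3) → (3,3,17)

(3,3,17)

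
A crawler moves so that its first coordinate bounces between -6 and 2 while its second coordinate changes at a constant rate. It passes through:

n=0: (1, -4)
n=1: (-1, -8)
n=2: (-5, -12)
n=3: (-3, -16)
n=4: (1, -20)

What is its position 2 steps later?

(-5, -28)

The first coordinate travels 4 per step and bounces off the walls at -6 and 2.
  step 5: 1 → -1
  step 6: -1 → -5
The second coordinate changes by -4 each step: at step 6 it is -28.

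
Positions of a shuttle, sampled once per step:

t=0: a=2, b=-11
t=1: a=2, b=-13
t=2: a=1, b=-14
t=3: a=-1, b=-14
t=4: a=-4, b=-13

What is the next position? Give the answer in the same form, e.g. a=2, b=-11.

a=-8, b=-11

Taking differences between consecutive positions: (+0,-2), (-1,-1), (-2,+0), (-3,+1). These grow by (-1,+1) each step.
step 5: a=-4, b=-13 + (-4,+2) → a=-8, b=-11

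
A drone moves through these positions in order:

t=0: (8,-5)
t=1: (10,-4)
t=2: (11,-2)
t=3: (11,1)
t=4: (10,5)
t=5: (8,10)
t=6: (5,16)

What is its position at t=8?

(-4,31)

Taking differences between consecutive positions: (+2,+1), (+1,+2), (+0,+3), (-1,+4), (-2,+5), (-3,+6). These grow by (-1,+1) each step.
step 7: (5,16) + (-4,+7) → (1,23)
step 8: (1,23) + (-5,+8) → (-4,31)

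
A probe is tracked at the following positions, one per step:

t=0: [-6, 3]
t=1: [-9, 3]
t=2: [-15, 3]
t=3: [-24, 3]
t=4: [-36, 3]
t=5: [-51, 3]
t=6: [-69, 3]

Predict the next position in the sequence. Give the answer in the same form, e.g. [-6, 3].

First differences are [-3, +0], [-6, +0], [-9, +0], [-12, +0], [-15, +0], [-18, +0]; their common second difference is [-3, +0] (constant acceleration).
step 7: [-69, 3] + [-21, +0] → [-90, 3]

[-90, 3]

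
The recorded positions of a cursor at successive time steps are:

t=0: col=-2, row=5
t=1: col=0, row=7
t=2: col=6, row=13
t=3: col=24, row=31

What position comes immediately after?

col=78, row=85

Step-to-step displacements: (+2, +2), (+6, +6), (+18, +18); each is 3× the previous.
step 4: col=24, row=31 + (+54, +54) → col=78, row=85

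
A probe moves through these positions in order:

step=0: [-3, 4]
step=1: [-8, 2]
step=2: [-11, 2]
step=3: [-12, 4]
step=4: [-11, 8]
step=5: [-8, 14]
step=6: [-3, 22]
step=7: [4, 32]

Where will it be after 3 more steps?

[37, 74]

Successive displacements: [-5, -2], [-3, +0], [-1, +2], [+1, +4], [+3, +6], [+5, +8], [+7, +10] — each changes by [+2, +2].
step 8: [4, 32] + [+9, +12] → [13, 44]
step 9: [13, 44] + [+11, +14] → [24, 58]
step 10: [24, 58] + [+13, +16] → [37, 74]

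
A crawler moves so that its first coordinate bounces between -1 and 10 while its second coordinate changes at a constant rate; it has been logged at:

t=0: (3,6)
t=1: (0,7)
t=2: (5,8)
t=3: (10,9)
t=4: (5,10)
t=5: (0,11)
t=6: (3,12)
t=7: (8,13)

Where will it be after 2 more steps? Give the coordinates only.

The first coordinate travels 5 per step and bounces off the walls at -1 and 10.
  step 8: 8 → 7
  step 9: 7 → 2
The second coordinate changes by +1 each step: at step 9 it is 15.

(2,15)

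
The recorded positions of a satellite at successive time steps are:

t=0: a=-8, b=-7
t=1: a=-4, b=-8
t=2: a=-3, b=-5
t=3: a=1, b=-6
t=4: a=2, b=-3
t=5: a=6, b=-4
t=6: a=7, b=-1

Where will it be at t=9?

a=16, b=0

Step-to-step displacements: (+4,-1), (+1,+3), (+4,-1), (+1,+3), (+4,-1), (+1,+3) — a repeating cycle of length 2.
step 7: apply (+4,-1) → a=11, b=-2
step 8: apply (+1,+3) → a=12, b=1
step 9: apply (+4,-1) → a=16, b=0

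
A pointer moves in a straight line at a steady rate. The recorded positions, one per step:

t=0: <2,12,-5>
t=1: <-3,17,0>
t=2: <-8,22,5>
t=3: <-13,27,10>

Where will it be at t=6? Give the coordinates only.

<-28,42,25>

Constant displacement of <-5,+5,+5> per step.
step 4: <-13,27,10> + <-5,+5,+5> → <-18,32,15>
step 5: <-18,32,15> + <-5,+5,+5> → <-23,37,20>
step 6: <-23,37,20> + <-5,+5,+5> → <-28,42,25>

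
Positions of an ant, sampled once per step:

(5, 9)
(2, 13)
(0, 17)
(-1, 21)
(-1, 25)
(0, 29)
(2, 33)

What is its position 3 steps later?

Taking differences between consecutive positions: (-3, +4), (-2, +4), (-1, +4), (+0, +4), (+1, +4), (+2, +4). These grow by (+1, +0) each step.
step 7: (2, 33) + (+3, +4) → (5, 37)
step 8: (5, 37) + (+4, +4) → (9, 41)
step 9: (9, 41) + (+5, +4) → (14, 45)

(14, 45)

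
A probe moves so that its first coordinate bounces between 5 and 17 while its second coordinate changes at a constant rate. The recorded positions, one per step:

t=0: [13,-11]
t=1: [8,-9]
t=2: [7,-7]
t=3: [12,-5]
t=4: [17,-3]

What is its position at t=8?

The first coordinate reflects between 5 and 17, moving 5 per step.
  step 5: 17 → 12
  step 6: 12 → 7
  step 7: 7 → 8
  step 8: 8 → 13
The second coordinate changes by +2 each step: at step 8 it is 5.

[13,5]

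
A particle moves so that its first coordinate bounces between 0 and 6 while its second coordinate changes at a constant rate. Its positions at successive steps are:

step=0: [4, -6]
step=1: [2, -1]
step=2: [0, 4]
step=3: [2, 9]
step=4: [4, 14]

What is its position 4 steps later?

[0, 34]

The first coordinate reflects between 0 and 6, moving 2 per step.
  step 5: 4 → 6
  step 6: 6 → 4
  step 7: 4 → 2
  step 8: 2 → 0
The second coordinate changes by +5 each step: at step 8 it is 34.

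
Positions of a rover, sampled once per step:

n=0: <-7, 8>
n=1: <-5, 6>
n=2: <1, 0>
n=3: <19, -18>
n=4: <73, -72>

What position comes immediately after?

<235, -234>

Consecutive displacements <+2, -2>, <+6, -6>, <+18, -18>, <+54, -54> scale by a factor of 3 each step.
step 5: <73, -72> + <+162, -162> → <235, -234>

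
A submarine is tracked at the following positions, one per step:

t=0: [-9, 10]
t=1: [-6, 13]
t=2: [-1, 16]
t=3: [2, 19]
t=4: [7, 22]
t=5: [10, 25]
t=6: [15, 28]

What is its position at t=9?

Differencing gives [+3, +3], [+5, +3], [+3, +3], [+5, +3], [+3, +3], [+5, +3]. This is the pattern [+3, +3], [+5, +3] repeated.
step 7: apply [+3, +3] → [18, 31]
step 8: apply [+5, +3] → [23, 34]
step 9: apply [+3, +3] → [26, 37]

[26, 37]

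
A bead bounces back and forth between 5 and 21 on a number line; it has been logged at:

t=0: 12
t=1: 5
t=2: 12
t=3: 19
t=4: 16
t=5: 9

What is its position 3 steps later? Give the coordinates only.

The value travels 7 per step and bounces off the walls at 5 and 21.
  step 6: 9 → 8
  step 7: 8 → 15
  step 8: 15 → 20

20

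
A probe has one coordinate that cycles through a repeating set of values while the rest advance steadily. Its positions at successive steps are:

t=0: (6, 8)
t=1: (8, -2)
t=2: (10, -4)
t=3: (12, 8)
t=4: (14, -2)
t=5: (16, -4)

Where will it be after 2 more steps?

(20, -2)

First: linear, +2 per step → 20 at step 7.
Second: cycles through 8, -2, -4 every 3 steps. Step 7 lands at position 1 of the cycle → -2.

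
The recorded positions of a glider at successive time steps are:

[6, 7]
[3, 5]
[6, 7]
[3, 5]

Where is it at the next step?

Step-to-step displacements: [-3, -2], [+3, +2], [-3, -2]; each is -1× the previous.
step 4: [3, 5] + [+3, +2] → [6, 7]

[6, 7]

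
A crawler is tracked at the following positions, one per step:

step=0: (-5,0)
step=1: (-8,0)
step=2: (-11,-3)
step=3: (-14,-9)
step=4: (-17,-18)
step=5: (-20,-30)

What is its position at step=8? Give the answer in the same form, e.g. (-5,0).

(-29,-84)

First differences are (-3,+0), (-3,-3), (-3,-6), (-3,-9), (-3,-12); their common second difference is (+0,-3) (constant acceleration).
step 6: (-20,-30) + (-3,-15) → (-23,-45)
step 7: (-23,-45) + (-3,-18) → (-26,-63)
step 8: (-26,-63) + (-3,-21) → (-29,-84)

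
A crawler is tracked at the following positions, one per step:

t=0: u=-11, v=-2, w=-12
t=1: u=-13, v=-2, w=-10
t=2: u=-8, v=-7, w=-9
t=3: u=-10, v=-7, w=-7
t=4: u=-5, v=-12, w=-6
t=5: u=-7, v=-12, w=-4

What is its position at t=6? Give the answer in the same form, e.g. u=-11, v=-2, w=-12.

u=-2, v=-17, w=-3

Step-to-step displacements: (-2,+0,+2), (+5,-5,+1), (-2,+0,+2), (+5,-5,+1), (-2,+0,+2) — a repeating cycle of length 2.
step 6: apply (+5,-5,+1) → u=-2, v=-17, w=-3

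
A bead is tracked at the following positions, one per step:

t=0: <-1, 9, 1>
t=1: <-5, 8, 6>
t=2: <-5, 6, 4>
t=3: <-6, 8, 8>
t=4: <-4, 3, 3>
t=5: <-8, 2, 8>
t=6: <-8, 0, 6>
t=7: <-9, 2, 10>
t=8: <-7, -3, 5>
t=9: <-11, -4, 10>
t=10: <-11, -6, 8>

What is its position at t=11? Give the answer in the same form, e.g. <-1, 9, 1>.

<-12, -4, 12>

Step-to-step displacements: <-4, -1, +5>, <+0, -2, -2>, <-1, +2, +4>, <+2, -5, -5>, <-4, -1, +5>, <+0, -2, -2>, <-1, +2, +4>, <+2, -5, -5>, <-4, -1, +5>, <+0, -2, -2> — a repeating cycle of length 4.
step 11: apply <-1, +2, +4> → <-12, -4, 12>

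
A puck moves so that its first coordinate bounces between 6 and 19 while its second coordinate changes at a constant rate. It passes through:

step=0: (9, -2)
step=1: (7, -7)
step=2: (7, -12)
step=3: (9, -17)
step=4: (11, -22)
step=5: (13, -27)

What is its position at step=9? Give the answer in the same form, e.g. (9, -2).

The first coordinate travels 2 per step and bounces off the walls at 6 and 19.
  step 6: 13 → 15
  step 7: 15 → 17
  step 8: 17 → 19
  step 9: 19 → 17
The second coordinate changes by -5 each step: at step 9 it is -47.

(17, -47)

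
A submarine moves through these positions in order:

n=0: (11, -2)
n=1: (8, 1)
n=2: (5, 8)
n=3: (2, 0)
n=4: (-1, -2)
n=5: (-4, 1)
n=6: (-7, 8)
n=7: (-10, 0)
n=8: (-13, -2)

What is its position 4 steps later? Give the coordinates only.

(-25, -2)

First: linear, -3 per step → -25 at step 12.
Second: cycles through -2, 1, 8, 0 every 4 steps. Step 12 lands at position 0 of the cycle → -2.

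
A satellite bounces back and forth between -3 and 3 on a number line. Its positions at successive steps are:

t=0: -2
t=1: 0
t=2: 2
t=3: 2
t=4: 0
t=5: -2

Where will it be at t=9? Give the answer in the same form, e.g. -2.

The value reflects between -3 and 3, moving 2 per step.
  step 6: -2 → -2
  step 7: -2 → 0
  step 8: 0 → 2
  step 9: 2 → 2

2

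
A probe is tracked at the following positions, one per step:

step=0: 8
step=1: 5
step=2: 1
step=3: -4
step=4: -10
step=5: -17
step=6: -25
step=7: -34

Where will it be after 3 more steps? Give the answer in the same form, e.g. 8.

-67

Successive displacements: -3, -4, -5, -6, -7, -8, -9 — each changes by -1.
step 8: -34 − 10 → -44
step 9: -44 − 11 → -55
step 10: -55 − 12 → -67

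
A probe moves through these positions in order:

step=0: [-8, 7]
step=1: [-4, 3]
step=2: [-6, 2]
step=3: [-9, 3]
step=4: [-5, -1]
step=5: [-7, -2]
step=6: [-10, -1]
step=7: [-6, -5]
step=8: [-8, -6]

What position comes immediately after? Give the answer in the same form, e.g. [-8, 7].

The moves between consecutive positions are [+4, -4], [-2, -1], [-3, +1], [+4, -4], [-2, -1], [-3, +1], [+4, -4], [-2, -1]; they repeat the 3-cycle [[+4, -4], [-2, -1], [-3, +1]].
step 9: apply [-3, +1] → [-11, -5]

[-11, -5]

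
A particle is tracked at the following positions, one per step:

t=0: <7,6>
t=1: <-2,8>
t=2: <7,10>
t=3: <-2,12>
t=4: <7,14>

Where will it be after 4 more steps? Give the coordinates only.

First: cycles through 7, -2 every 2 steps. Step 8 lands at position 0 of the cycle → 7.
Second: linear, +2 per step → 22 at step 8.

<7,22>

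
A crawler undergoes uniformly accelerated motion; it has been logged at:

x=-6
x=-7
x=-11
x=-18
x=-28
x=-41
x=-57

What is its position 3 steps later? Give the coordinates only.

x=-123

First differences are -1, -4, -7, -10, -13, -16; their common second difference is -3 (constant acceleration).
step 7: -57 − 19 → x=-76
step 8: -76 − 22 → x=-98
step 9: -98 − 25 → x=-123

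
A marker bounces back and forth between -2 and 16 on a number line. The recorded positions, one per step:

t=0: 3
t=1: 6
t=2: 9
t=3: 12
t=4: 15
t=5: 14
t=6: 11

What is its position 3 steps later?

2

The value travels 3 per step and bounces off the walls at -2 and 16.
  step 7: 11 → 8
  step 8: 8 → 5
  step 9: 5 → 2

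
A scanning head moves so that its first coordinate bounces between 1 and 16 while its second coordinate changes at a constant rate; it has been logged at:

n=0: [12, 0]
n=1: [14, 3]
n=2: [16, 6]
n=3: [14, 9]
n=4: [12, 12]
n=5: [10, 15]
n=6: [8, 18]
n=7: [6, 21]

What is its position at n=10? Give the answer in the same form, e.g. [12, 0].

[2, 30]

The first coordinate travels 2 per step and bounces off the walls at 1 and 16.
  step 8: 6 → 4
  step 9: 4 → 2
  step 10: 2 → 2
The second coordinate changes by +3 each step: at step 10 it is 30.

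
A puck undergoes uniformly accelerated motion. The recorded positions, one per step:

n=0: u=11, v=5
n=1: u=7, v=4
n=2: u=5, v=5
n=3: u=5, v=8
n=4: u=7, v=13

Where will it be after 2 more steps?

First differences are (-4,-1), (-2,+1), (+0,+3), (+2,+5); their common second difference is (+2,+2) (constant acceleration).
step 5: u=7, v=13 + (+4,+7) → u=11, v=20
step 6: u=11, v=20 + (+6,+9) → u=17, v=29

u=17, v=29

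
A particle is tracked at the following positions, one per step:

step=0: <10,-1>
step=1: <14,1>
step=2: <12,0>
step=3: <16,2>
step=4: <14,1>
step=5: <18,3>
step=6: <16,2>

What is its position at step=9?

The moves between consecutive positions are <+4,+2>, <-2,-1>, <+4,+2>, <-2,-1>, <+4,+2>, <-2,-1>; they repeat the 2-cycle [<+4,+2>, <-2,-1>].
step 7: apply <+4,+2> → <20,4>
step 8: apply <-2,-1> → <18,3>
step 9: apply <+4,+2> → <22,5>

<22,5>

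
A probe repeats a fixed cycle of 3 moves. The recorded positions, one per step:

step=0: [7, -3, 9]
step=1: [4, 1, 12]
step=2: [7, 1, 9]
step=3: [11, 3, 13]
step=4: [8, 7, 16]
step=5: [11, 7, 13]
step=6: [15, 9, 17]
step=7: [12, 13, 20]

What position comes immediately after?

Step-to-step displacements: [-3, +4, +3], [+3, +0, -3], [+4, +2, +4], [-3, +4, +3], [+3, +0, -3], [+4, +2, +4], [-3, +4, +3] — a repeating cycle of length 3.
step 8: apply [+3, +0, -3] → [15, 13, 17]

[15, 13, 17]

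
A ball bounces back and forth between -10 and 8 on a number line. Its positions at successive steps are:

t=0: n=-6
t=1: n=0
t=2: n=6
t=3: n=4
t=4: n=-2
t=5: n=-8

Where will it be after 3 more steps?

n=6

The value reflects between -10 and 8, moving 6 per step.
  step 6: -8 → -6
  step 7: -6 → 0
  step 8: 0 → 6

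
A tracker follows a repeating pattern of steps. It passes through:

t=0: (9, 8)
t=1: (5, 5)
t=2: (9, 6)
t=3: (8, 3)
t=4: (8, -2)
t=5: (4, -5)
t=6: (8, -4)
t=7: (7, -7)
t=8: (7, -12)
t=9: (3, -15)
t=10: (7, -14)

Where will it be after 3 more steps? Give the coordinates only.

The moves between consecutive positions are (-4, -3), (+4, +1), (-1, -3), (+0, -5), (-4, -3), (+4, +1), (-1, -3), (+0, -5), (-4, -3), (+4, +1); they repeat the 4-cycle [(-4, -3), (+4, +1), (-1, -3), (+0, -5)].
step 11: apply (-1, -3) → (6, -17)
step 12: apply (+0, -5) → (6, -22)
step 13: apply (-4, -3) → (2, -25)

(2, -25)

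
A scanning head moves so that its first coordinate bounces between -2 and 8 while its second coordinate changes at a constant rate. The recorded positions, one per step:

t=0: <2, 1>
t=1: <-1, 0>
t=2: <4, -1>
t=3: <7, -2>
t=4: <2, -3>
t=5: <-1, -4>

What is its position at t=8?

<2, -7>

The first coordinate travels 5 per step and bounces off the walls at -2 and 8.
  step 6: -1 → 4
  step 7: 4 → 7
  step 8: 7 → 2
The second coordinate changes by -1 each step: at step 8 it is -7.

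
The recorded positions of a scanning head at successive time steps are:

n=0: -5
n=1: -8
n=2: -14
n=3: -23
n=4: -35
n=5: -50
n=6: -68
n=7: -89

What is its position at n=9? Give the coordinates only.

First differences are -3, -6, -9, -12, -15, -18, -21; their common second difference is -3 (constant acceleration).
step 8: -89 − 24 → -113
step 9: -113 − 27 → -140

-140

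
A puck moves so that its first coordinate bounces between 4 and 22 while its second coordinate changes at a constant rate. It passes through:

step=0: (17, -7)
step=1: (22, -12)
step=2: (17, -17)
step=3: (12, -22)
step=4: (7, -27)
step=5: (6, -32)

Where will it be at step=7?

(16, -42)

The first coordinate reflects between 4 and 22, moving 5 per step.
  step 6: 6 → 11
  step 7: 11 → 16
The second coordinate changes by -5 each step: at step 7 it is -42.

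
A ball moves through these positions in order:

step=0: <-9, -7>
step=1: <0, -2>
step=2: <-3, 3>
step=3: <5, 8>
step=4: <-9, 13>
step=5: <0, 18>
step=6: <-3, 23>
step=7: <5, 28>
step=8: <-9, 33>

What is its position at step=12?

The first coordinate repeats the cycle [-9, 0, -3, 5] with period 4; step 12 mod 4 = 0, giving -9.
The second coordinate changes by +5 each step, so at step 12 it is -7 + 12·(5) = 53.

<-9, 53>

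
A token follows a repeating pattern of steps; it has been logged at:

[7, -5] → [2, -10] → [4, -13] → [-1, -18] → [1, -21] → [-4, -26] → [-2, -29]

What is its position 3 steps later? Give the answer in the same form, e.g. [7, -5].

[-10, -42]

Differencing gives [-5, -5], [+2, -3], [-5, -5], [+2, -3], [-5, -5], [+2, -3]. This is the pattern [-5, -5], [+2, -3] repeated.
step 7: apply [-5, -5] → [-7, -34]
step 8: apply [+2, -3] → [-5, -37]
step 9: apply [-5, -5] → [-10, -42]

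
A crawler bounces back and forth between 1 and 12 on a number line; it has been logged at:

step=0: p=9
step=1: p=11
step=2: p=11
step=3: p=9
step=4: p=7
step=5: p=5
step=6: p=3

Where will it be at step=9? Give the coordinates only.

The value travels 2 per step and bounces off the walls at 1 and 12.
  step 7: 3 → 1
  step 8: 1 → 3
  step 9: 3 → 5

p=5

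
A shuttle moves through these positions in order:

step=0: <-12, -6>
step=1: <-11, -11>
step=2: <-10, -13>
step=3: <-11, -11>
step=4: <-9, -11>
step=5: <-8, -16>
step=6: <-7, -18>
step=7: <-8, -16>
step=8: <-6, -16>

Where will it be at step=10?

<-4, -23>

Step-to-step displacements: <+1, -5>, <+1, -2>, <-1, +2>, <+2, +0>, <+1, -5>, <+1, -2>, <-1, +2>, <+2, +0> — a repeating cycle of length 4.
step 9: apply <+1, -5> → <-5, -21>
step 10: apply <+1, -2> → <-4, -23>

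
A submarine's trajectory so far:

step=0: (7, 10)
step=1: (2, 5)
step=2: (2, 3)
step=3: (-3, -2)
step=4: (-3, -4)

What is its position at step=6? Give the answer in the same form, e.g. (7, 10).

(-8, -11)

Step-to-step displacements: (-5, -5), (+0, -2), (-5, -5), (+0, -2) — a repeating cycle of length 2.
step 5: apply (-5, -5) → (-8, -9)
step 6: apply (+0, -2) → (-8, -11)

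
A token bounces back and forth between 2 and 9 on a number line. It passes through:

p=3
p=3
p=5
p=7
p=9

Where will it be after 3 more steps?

p=3

The value reflects between 2 and 9, moving 2 per step.
  step 5: 9 → 7
  step 6: 7 → 5
  step 7: 5 → 3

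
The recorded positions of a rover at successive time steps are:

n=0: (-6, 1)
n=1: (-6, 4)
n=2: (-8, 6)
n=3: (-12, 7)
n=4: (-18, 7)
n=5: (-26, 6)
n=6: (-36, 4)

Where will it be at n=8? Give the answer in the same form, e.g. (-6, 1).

(-62, -3)

Successive displacements: (+0, +3), (-2, +2), (-4, +1), (-6, +0), (-8, -1), (-10, -2) — each changes by (-2, -1).
step 7: (-36, 4) + (-12, -3) → (-48, 1)
step 8: (-48, 1) + (-14, -4) → (-62, -3)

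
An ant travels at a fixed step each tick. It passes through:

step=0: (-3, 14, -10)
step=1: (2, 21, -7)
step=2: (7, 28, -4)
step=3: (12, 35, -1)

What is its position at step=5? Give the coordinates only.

The position changes by (+5, +7, +3) every step.
step 4: (12, 35, -1) + (+5, +7, +3) → (17, 42, 2)
step 5: (17, 42, 2) + (+5, +7, +3) → (22, 49, 5)

(22, 49, 5)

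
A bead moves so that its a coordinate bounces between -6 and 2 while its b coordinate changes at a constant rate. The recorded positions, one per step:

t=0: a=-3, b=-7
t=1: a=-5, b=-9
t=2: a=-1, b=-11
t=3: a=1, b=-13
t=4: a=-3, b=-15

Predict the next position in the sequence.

a=-5, b=-17

The a coordinate reflects between -6 and 2, moving 4 per step.
  step 5: -3 → -5
The b coordinate changes by -2 each step: at step 5 it is -17.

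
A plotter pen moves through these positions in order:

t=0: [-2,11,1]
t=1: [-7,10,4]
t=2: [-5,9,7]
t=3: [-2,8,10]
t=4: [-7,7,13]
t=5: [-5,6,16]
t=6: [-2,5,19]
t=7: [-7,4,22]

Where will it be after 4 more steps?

[-5,0,34]

First: cycles through -2, -7, -5 every 3 steps. Step 11 lands at position 2 of the cycle → -5.
Second: linear, -1 per step → 0 at step 11.
Third: linear, +3 per step → 34 at step 11.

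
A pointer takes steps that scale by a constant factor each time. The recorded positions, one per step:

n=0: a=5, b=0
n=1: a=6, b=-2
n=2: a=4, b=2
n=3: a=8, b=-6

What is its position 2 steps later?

a=16, b=-22

The jumps are (+1, -2), (-2, +4), (+4, -8) — a geometric progression with ratio -2.
step 4: a=8, b=-6 + (-8, +16) → a=0, b=10
step 5: a=0, b=10 + (+16, -32) → a=16, b=-22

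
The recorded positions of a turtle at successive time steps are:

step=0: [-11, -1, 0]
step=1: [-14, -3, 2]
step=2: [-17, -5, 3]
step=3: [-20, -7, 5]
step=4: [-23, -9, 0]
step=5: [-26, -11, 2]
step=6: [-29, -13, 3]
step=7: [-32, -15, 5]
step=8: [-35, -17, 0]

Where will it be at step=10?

First: linear, -3 per step → -41 at step 10.
Second: linear, -2 per step → -21 at step 10.
Third: cycles through 0, 2, 3, 5 every 4 steps. Step 10 lands at position 2 of the cycle → 3.

[-41, -21, 3]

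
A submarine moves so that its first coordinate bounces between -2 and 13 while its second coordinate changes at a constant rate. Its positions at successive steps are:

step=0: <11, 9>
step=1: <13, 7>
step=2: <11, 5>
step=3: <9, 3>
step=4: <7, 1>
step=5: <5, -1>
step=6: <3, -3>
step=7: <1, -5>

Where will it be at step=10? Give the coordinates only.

<1, -11>

The first coordinate travels 2 per step and bounces off the walls at -2 and 13.
  step 8: 1 → -1
  step 9: -1 → -1
  step 10: -1 → 1
The second coordinate changes by -2 each step: at step 10 it is -11.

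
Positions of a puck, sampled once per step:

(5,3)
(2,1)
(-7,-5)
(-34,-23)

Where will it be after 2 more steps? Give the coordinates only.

Step-to-step displacements: (-3,-2), (-9,-6), (-27,-18); each is 3× the previous.
step 4: (-34,-23) + (-81,-54) → (-115,-77)
step 5: (-115,-77) + (-243,-162) → (-358,-239)

(-358,-239)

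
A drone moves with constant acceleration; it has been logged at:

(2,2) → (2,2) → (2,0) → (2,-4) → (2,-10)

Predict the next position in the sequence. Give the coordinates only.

(2,-18)

First differences are (+0,+0), (+0,-2), (+0,-4), (+0,-6); their common second difference is (+0,-2) (constant acceleration).
step 5: (2,-10) + (+0,-8) → (2,-18)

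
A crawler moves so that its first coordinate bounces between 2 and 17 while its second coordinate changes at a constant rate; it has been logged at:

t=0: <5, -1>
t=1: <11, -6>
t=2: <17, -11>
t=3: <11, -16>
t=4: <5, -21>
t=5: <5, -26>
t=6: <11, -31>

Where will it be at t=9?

The first coordinate reflects between 2 and 17, moving 6 per step.
  step 7: 11 → 17
  step 8: 17 → 11
  step 9: 11 → 5
The second coordinate changes by -5 each step: at step 9 it is -46.

<5, -46>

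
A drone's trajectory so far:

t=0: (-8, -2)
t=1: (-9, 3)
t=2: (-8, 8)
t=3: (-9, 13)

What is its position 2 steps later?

The first coordinate repeats the cycle [-8, -9] with period 2; step 5 mod 2 = 1, giving -9.
The second coordinate changes by +5 each step, so at step 5 it is -2 + 5·(5) = 23.

(-9, 23)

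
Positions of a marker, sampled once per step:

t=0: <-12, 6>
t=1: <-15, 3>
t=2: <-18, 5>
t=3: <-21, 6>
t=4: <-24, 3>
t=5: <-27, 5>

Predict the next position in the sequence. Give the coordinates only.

<-30, 6>

First: linear, -3 per step → -30 at step 6.
Second: cycles through 6, 3, 5 every 3 steps. Step 6 lands at position 0 of the cycle → 6.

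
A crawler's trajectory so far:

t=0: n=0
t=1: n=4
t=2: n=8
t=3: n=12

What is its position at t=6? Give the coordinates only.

n=24

The position changes by +4 every step.
step 4: 12 + 4 → n=16
step 5: 16 + 4 → n=20
step 6: 20 + 4 → n=24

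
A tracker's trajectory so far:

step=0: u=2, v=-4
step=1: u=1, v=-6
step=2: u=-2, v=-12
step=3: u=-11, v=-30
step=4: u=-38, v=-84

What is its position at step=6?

u=-362, v=-732

Step-to-step displacements: (-1, -2), (-3, -6), (-9, -18), (-27, -54); each is 3× the previous.
step 5: u=-38, v=-84 + (-81, -162) → u=-119, v=-246
step 6: u=-119, v=-246 + (-243, -486) → u=-362, v=-732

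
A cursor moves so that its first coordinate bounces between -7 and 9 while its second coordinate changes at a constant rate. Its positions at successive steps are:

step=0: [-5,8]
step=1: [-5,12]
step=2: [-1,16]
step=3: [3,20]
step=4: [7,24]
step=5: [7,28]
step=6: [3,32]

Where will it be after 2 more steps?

[-5,40]

The first coordinate travels 4 per step and bounces off the walls at -7 and 9.
  step 7: 3 → -1
  step 8: -1 → -5
The second coordinate changes by +4 each step: at step 8 it is 40.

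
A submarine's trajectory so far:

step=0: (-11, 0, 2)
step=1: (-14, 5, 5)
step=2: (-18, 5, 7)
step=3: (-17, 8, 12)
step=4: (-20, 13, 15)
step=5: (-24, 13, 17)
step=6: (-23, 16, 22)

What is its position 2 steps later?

Step-to-step displacements: (-3, +5, +3), (-4, +0, +2), (+1, +3, +5), (-3, +5, +3), (-4, +0, +2), (+1, +3, +5) — a repeating cycle of length 3.
step 7: apply (-3, +5, +3) → (-26, 21, 25)
step 8: apply (-4, +0, +2) → (-30, 21, 27)

(-30, 21, 27)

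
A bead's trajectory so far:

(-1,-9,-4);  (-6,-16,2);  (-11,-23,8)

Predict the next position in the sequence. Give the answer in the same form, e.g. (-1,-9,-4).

The position changes by (-5,-7,+6) every step.
step 3: (-11,-23,8) + (-5,-7,+6) → (-16,-30,14)

(-16,-30,14)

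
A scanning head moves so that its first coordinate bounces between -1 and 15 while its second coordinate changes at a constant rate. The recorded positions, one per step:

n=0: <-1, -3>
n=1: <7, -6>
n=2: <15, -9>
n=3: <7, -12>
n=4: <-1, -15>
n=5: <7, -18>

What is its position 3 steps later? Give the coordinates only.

The first coordinate reflects between -1 and 15, moving 8 per step.
  step 6: 7 → 15
  step 7: 15 → 7
  step 8: 7 → -1
The second coordinate changes by -3 each step: at step 8 it is -27.

<-1, -27>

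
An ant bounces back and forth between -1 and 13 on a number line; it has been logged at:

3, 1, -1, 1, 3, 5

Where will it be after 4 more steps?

13

The value reflects between -1 and 13, moving 2 per step.
  step 6: 5 → 7
  step 7: 7 → 9
  step 8: 9 → 11
  step 9: 11 → 13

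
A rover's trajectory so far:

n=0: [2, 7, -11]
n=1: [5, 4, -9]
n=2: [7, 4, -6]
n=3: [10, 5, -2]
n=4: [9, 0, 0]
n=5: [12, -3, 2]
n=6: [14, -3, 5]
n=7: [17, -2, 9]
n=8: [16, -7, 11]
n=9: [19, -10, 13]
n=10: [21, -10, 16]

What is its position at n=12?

[23, -14, 22]

The moves between consecutive positions are [+3, -3, +2], [+2, +0, +3], [+3, +1, +4], [-1, -5, +2], [+3, -3, +2], [+2, +0, +3], [+3, +1, +4], [-1, -5, +2], [+3, -3, +2], [+2, +0, +3]; they repeat the 4-cycle [[+3, -3, +2], [+2, +0, +3], [+3, +1, +4], [-1, -5, +2]].
step 11: apply [+3, +1, +4] → [24, -9, 20]
step 12: apply [-1, -5, +2] → [23, -14, 22]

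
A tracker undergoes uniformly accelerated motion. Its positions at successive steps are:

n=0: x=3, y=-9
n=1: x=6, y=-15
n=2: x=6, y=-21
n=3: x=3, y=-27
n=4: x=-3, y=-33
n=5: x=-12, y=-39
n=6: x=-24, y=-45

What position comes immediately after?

First differences are (+3, -6), (+0, -6), (-3, -6), (-6, -6), (-9, -6), (-12, -6); their common second difference is (-3, +0) (constant acceleration).
step 7: x=-24, y=-45 + (-15, -6) → x=-39, y=-51

x=-39, y=-51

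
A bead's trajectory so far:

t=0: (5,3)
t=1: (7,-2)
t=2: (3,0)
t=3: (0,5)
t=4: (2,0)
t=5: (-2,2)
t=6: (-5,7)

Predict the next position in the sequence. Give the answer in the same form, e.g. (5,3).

Step-to-step displacements: (+2,-5), (-4,+2), (-3,+5), (+2,-5), (-4,+2), (-3,+5) — a repeating cycle of length 3.
step 7: apply (+2,-5) → (-3,2)

(-3,2)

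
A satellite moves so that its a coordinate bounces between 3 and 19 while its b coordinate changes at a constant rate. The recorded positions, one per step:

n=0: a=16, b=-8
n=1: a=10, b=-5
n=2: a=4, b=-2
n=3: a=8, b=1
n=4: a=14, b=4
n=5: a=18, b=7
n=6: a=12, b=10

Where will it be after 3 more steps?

The a coordinate travels 6 per step and bounces off the walls at 3 and 19.
  step 7: 12 → 6
  step 8: 6 → 6
  step 9: 6 → 12
The b coordinate changes by +3 each step: at step 9 it is 19.

a=12, b=19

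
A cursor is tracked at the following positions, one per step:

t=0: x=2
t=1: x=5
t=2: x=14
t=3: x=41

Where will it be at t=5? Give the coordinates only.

Step-to-step displacements: +3, +9, +27; each is 3× the previous.
step 4: 41 + 81 → x=122
step 5: 122 + 243 → x=365

x=365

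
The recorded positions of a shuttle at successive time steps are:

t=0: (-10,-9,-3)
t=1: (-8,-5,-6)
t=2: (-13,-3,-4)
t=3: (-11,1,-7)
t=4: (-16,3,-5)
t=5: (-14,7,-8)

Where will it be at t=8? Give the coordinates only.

(-22,15,-7)

Differencing gives (+2,+4,-3), (-5,+2,+2), (+2,+4,-3), (-5,+2,+2), (+2,+4,-3). This is the pattern (+2,+4,-3), (-5,+2,+2) repeated.
step 6: apply (-5,+2,+2) → (-19,9,-6)
step 7: apply (+2,+4,-3) → (-17,13,-9)
step 8: apply (-5,+2,+2) → (-22,15,-7)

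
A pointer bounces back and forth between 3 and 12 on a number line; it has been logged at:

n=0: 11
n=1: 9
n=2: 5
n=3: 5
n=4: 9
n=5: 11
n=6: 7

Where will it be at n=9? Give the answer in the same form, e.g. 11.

11

The value travels 4 per step and bounces off the walls at 3 and 12.
  step 7: 7 → 3
  step 8: 3 → 7
  step 9: 7 → 11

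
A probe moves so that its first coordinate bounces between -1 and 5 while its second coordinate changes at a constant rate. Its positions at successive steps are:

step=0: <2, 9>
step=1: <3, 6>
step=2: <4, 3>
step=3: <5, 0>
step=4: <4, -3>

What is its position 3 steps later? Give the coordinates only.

<1, -12>

The first coordinate reflects between -1 and 5, moving 1 per step.
  step 5: 4 → 3
  step 6: 3 → 2
  step 7: 2 → 1
The second coordinate changes by -3 each step: at step 7 it is -12.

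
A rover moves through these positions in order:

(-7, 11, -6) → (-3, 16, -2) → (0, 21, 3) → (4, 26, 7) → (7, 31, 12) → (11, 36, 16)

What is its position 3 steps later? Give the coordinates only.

(21, 51, 30)

Differencing gives (+4, +5, +4), (+3, +5, +5), (+4, +5, +4), (+3, +5, +5), (+4, +5, +4). This is the pattern (+4, +5, +4), (+3, +5, +5) repeated.
step 6: apply (+3, +5, +5) → (14, 41, 21)
step 7: apply (+4, +5, +4) → (18, 46, 25)
step 8: apply (+3, +5, +5) → (21, 51, 30)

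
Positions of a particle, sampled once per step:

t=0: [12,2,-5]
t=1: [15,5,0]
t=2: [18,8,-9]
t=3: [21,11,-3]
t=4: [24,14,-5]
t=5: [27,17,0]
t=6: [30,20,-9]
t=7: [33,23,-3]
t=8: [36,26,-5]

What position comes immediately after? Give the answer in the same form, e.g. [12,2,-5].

[39,29,0]

First: linear, +3 per step → 39 at step 9.
Second: linear, +3 per step → 29 at step 9.
Third: cycles through -5, 0, -9, -3 every 4 steps. Step 9 lands at position 1 of the cycle → 0.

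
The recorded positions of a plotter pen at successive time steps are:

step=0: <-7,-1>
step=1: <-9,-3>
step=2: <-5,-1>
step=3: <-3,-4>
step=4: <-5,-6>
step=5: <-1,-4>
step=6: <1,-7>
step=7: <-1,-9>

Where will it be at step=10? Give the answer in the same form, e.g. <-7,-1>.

<3,-12>

The moves between consecutive positions are <-2,-2>, <+4,+2>, <+2,-3>, <-2,-2>, <+4,+2>, <+2,-3>, <-2,-2>; they repeat the 3-cycle [<-2,-2>, <+4,+2>, <+2,-3>].
step 8: apply <+4,+2> → <3,-7>
step 9: apply <+2,-3> → <5,-10>
step 10: apply <-2,-2> → <3,-12>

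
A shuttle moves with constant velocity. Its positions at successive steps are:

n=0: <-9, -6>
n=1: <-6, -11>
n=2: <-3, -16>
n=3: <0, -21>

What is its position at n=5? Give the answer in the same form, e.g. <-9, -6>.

<6, -31>

Each step adds <+3, -5> to the position.
step 4: <0, -21> + <+3, -5> → <3, -26>
step 5: <3, -26> + <+3, -5> → <6, -31>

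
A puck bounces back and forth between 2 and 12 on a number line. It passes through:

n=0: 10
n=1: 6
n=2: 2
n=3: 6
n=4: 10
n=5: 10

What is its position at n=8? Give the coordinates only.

The value reflects between 2 and 12, moving 4 per step.
  step 6: 10 → 6
  step 7: 6 → 2
  step 8: 2 → 6

6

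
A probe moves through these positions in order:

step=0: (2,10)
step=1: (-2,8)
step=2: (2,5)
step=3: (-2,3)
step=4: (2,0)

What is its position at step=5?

(-2,-2)

Step-to-step displacements: (-4,-2), (+4,-3), (-4,-2), (+4,-3) — a repeating cycle of length 2.
step 5: apply (-4,-2) → (-2,-2)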